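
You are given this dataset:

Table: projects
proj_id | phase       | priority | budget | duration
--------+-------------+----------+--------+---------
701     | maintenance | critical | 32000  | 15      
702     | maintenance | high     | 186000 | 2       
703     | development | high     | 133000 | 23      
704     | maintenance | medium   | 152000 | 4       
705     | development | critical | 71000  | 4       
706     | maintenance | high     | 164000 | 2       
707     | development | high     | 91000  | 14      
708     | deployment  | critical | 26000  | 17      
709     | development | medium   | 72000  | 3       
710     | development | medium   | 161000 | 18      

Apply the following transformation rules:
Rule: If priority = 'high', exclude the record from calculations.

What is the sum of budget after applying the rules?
514000

Step 1: Identify records where priority = 'high'
Step 2: The excluded records sum to 574000
Step 3: Original total budget = 1088000
Step 4: Remaining total = 1088000 - 574000 = 514000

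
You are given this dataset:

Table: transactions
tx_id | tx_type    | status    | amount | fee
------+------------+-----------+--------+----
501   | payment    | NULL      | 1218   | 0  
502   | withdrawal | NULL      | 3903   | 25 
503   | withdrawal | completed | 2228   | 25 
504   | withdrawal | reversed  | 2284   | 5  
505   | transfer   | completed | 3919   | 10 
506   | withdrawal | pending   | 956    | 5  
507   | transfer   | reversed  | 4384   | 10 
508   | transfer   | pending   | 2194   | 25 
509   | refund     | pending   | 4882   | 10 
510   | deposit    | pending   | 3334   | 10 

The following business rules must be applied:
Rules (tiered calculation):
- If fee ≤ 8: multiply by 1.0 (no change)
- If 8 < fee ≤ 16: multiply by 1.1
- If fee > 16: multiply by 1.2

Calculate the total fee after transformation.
144.0

Step 1: Tier 1 (fee ≤ 8): 3 records, sum = 10 × 1.0 = 10.0
Step 2: Tier 2 (8 < fee ≤ 16): 4 records, sum = 40 × 1.1 = 44.0
Step 3: Tier 3 (fee > 16): 3 records, sum = 75 × 1.2 = 90.0
Step 4: Final sum = 10.0 + 44.0 + 90.0 = 144.0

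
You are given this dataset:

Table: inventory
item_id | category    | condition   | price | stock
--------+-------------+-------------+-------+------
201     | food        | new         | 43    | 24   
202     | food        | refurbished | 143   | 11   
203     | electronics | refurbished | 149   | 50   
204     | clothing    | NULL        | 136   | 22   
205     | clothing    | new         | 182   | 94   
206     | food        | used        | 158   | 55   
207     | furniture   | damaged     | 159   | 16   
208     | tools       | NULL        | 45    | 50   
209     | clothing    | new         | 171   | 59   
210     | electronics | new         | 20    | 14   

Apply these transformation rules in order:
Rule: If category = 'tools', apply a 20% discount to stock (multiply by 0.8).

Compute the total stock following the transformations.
385.0

Step 1: Records with category = 'tools' have total stock = 50
Step 2: Apply multiplier: 50 × 0.8 = 40.0
Step 3: Other records total: 345
Step 4: Final sum = 40.0 + 345 = 385.0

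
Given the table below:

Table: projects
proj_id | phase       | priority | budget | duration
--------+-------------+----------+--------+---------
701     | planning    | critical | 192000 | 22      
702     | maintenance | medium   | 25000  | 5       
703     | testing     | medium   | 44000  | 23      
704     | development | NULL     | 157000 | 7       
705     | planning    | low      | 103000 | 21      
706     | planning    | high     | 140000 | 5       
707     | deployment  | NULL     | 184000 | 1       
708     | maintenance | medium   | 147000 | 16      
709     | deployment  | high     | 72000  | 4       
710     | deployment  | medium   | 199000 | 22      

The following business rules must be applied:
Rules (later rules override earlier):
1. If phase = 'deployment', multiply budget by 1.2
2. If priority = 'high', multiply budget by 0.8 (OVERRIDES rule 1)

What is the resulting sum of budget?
1297200.0

Step 1: Rule 2 takes priority for records with priority = 'high'
  - 2 records: 212000 × 0.8 = 169600.0
Step 2: Rule 1 applies to remaining records with phase = 'deployment'
  - 2 records: 383000 × 1.2 = 459600.0
Step 3: Other records unchanged: 668000
Step 4: Final sum = 169600.0 + 459600.0 + 668000 = 1297200.0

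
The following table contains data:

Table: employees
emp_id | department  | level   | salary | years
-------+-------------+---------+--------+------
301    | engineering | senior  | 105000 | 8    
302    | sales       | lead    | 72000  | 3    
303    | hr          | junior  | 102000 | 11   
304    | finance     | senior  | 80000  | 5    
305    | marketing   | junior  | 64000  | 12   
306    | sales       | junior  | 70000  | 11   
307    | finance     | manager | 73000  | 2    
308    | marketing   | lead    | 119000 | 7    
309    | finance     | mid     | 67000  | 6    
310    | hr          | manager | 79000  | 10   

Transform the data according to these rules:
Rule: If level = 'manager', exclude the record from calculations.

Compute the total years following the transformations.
63

Step 1: Identify records where level = 'manager'
Step 2: The excluded records sum to 12
Step 3: Original total years = 75
Step 4: Remaining total = 75 - 12 = 63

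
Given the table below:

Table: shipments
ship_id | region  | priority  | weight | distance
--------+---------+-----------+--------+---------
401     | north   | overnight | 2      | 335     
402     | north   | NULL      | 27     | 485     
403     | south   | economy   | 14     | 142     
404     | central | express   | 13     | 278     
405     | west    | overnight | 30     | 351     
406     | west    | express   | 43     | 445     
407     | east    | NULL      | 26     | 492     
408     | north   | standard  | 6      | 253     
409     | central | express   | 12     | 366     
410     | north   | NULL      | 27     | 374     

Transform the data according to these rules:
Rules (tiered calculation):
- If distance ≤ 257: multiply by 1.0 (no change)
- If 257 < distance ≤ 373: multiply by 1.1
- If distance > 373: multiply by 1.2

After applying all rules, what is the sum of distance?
4013.2

Step 1: Tier 1 (distance ≤ 257): 2 records, sum = 395 × 1.0 = 395.0
Step 2: Tier 2 (257 < distance ≤ 373): 4 records, sum = 1330 × 1.1 = 1463.0
Step 3: Tier 3 (distance > 373): 4 records, sum = 1796 × 1.2 = 2155.2
Step 4: Final sum = 395.0 + 1463.0 + 2155.2 = 4013.2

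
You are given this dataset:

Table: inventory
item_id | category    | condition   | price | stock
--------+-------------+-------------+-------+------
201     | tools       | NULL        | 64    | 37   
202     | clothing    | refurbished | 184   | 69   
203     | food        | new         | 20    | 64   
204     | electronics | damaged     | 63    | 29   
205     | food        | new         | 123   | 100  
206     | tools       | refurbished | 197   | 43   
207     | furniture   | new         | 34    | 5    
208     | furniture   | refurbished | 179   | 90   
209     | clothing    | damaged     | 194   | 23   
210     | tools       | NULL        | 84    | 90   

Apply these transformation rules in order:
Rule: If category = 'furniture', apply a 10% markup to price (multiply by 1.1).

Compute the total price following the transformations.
1163.3

Step 1: Records with category = 'furniture' have total price = 213
Step 2: Apply multiplier: 213 × 1.1 = 234.3
Step 3: Other records total: 929
Step 4: Final sum = 234.3 + 929 = 1163.3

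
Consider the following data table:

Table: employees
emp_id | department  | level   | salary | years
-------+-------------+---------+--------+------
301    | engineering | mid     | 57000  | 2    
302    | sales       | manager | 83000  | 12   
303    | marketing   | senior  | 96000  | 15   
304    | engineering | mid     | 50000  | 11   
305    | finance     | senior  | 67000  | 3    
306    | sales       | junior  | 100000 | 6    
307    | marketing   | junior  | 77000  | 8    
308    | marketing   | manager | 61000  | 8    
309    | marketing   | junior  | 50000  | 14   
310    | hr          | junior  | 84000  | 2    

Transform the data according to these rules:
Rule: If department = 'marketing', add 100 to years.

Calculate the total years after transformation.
481

Step 1: Count records where department = 'marketing': 4
Step 2: Total bonus added: 4 × 100 = 400
Step 3: Original sum of years: 81
Step 4: Final sum = 81 + 400 = 481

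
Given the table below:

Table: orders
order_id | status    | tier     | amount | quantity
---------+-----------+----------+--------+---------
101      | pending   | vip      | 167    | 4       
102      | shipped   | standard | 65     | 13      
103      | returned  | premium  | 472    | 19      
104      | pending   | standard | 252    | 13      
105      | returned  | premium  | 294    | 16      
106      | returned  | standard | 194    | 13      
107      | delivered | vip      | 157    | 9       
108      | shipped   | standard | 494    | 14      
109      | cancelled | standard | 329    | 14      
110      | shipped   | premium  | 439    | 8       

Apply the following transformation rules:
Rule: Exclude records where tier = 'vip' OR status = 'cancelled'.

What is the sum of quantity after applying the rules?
96

Step 1: Find records where tier = 'vip' OR status = 'cancelled'
Step 2: 3 records match, summing to 27
Step 3: Original sum: 123
Step 4: Remaining sum = 123 - 27 = 96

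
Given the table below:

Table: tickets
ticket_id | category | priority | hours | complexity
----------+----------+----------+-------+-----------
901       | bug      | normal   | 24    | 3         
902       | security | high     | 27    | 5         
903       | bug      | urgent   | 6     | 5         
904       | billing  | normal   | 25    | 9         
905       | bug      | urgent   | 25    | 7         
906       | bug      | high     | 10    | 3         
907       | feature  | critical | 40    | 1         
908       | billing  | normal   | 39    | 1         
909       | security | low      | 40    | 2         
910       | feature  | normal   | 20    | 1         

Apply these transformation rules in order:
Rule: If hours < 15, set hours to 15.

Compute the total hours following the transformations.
270

Step 1: 2 records have hours < 15
Step 2: These records originally summed to 16
Step 3: After setting to minimum: 2 × 15 = 30
Step 4: Unaffected records sum: 240
Step 5: Final sum = 30 + 240 = 270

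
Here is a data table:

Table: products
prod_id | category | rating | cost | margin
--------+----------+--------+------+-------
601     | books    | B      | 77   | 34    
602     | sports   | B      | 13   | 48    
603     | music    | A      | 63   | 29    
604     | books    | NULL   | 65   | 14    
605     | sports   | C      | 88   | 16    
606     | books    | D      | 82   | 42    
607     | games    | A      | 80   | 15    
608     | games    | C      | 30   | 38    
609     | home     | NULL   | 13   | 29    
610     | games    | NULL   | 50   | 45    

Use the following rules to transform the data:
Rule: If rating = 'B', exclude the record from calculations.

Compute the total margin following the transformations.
228

Step 1: Identify records where rating = 'B'
Step 2: The excluded records sum to 82
Step 3: Original total margin = 310
Step 4: Remaining total = 310 - 82 = 228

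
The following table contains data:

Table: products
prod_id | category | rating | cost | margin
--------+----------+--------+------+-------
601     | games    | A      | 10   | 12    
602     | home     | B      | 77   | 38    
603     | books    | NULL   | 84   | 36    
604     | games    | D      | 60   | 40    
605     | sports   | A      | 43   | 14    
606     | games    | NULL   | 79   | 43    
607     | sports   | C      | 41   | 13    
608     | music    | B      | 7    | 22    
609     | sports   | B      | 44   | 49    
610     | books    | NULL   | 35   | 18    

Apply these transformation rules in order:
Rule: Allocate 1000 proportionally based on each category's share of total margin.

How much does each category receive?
books: 189.47, games: 333.33, home: 133.33, music: 77.19, sports: 266.67

Step 1: Calculate total margin = 285
Step 2: Calculate each category's proportion:
  books: 54/285 = 18.95% → 189.47
  games: 95/285 = 33.33% → 333.33
  home: 38/285 = 13.33% → 133.33
  music: 22/285 = 7.72% → 77.19
  sports: 76/285 = 26.67% → 266.67
Step 3: Verify: sum of allocations ≈ 1000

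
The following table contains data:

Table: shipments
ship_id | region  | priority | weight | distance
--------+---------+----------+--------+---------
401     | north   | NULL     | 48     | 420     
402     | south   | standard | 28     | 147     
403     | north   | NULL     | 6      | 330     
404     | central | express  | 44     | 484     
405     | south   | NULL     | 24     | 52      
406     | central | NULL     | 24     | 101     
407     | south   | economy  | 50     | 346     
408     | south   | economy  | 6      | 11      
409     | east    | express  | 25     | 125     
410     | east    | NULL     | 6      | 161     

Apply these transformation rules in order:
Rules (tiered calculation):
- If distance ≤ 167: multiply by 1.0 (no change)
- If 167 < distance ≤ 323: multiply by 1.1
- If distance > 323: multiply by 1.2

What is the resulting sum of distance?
2493.0

Step 1: Tier 1 (distance ≤ 167): 6 records, sum = 597 × 1.0 = 597.0
Step 2: Tier 2 (167 < distance ≤ 323): 0 records, sum = 0 × 1.1 = 0.0
Step 3: Tier 3 (distance > 323): 4 records, sum = 1580 × 1.2 = 1896.0
Step 4: Final sum = 597.0 + 0.0 + 1896.0 = 2493.0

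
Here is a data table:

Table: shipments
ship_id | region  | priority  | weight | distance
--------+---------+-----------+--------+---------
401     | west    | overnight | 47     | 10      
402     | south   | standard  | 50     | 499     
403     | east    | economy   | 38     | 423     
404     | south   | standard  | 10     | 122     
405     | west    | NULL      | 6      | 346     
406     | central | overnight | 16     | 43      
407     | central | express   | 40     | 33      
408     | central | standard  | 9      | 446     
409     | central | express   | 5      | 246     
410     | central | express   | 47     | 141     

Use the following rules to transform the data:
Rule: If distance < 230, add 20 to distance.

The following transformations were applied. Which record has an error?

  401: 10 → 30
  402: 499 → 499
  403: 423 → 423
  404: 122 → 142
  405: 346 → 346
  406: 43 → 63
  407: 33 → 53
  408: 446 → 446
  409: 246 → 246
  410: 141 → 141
Record 410 has an error. The correct transformed value should be 161, not 141.

Step 1: Check each record against the rule
Step 2: Record 410 has distance = 141
Step 3: Since 141 < 230, the bonus should have been applied
Step 4: Correct value = 161, but claimed value = 141
Conclusion: Record 410 has the error.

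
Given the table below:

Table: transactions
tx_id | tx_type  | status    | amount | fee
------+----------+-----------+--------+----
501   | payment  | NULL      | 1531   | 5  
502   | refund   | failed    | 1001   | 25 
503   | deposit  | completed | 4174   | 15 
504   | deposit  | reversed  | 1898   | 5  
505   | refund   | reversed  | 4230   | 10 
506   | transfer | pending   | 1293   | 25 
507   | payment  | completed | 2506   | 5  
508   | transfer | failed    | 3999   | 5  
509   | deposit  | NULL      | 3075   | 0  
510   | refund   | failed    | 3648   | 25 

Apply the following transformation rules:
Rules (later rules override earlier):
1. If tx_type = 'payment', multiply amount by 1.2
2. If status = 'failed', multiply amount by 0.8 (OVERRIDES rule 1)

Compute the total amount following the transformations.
26432.8

Step 1: Rule 2 takes priority for records with status = 'failed'
  - 3 records: 8648 × 0.8 = 6918.4
Step 2: Rule 1 applies to remaining records with tx_type = 'payment'
  - 2 records: 4037 × 1.2 = 4844.4
Step 3: Other records unchanged: 14670
Step 4: Final sum = 6918.4 + 4844.4 + 14670 = 26432.8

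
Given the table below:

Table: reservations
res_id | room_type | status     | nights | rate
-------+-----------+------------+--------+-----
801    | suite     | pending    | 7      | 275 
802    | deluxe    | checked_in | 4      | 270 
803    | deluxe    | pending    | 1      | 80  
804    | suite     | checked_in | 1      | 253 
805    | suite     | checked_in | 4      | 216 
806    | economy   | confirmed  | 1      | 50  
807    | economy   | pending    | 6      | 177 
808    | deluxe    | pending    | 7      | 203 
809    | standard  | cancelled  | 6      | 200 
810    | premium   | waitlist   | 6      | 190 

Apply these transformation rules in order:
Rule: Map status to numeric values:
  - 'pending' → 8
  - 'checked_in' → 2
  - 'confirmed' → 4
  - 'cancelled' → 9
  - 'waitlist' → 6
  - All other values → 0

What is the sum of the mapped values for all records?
57

Step 1: Apply mapping to each record
Step 2: Count by status:
  'pending': 4 records × 8 = 32
  'checked_in': 3 records × 2 = 6
  'confirmed': 1 records × 4 = 4
  'cancelled': 1 records × 9 = 9
  'waitlist': 1 records × 6 = 6
Step 3: Sum all mapped values = 57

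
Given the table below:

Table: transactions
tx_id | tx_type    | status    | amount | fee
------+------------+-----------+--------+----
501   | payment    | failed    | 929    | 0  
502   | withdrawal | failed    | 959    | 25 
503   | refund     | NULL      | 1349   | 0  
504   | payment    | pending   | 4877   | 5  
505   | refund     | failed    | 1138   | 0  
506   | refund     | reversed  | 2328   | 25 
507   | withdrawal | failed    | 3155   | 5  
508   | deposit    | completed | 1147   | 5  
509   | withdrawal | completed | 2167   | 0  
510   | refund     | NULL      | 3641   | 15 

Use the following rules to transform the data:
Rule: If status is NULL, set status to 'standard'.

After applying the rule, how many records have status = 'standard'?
2

Step 1: Count records where status IS NULL
Step 2: Found 2 records with NULL status
Step 3: These records will have status set to 'standard'
Step 4: Records already having status = 'standard': 0
Step 5: Answer: 2 + 0 = 2 records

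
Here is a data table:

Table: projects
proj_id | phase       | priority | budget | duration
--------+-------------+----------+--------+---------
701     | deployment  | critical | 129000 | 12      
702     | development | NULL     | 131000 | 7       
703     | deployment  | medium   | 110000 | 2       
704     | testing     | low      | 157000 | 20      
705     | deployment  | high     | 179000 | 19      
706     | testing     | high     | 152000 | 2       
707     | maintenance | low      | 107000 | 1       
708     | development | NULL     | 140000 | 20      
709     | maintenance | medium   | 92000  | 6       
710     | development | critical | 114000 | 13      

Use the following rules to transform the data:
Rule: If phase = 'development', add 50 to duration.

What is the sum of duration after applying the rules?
252

Step 1: Count records where phase = 'development': 3
Step 2: Total bonus added: 3 × 50 = 150
Step 3: Original sum of duration: 102
Step 4: Final sum = 102 + 150 = 252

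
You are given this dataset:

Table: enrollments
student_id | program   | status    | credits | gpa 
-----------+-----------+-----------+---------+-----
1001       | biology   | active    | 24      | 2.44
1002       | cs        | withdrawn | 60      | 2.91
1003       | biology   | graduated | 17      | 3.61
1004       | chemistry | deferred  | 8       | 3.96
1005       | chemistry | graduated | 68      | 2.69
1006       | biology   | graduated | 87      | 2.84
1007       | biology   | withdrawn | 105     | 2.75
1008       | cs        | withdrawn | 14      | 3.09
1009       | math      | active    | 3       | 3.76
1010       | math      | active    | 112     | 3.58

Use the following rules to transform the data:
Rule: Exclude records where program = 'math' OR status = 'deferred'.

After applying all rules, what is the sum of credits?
375

Step 1: Find records where program = 'math' OR status = 'deferred'
Step 2: 3 records match, summing to 123
Step 3: Original sum: 498
Step 4: Remaining sum = 498 - 123 = 375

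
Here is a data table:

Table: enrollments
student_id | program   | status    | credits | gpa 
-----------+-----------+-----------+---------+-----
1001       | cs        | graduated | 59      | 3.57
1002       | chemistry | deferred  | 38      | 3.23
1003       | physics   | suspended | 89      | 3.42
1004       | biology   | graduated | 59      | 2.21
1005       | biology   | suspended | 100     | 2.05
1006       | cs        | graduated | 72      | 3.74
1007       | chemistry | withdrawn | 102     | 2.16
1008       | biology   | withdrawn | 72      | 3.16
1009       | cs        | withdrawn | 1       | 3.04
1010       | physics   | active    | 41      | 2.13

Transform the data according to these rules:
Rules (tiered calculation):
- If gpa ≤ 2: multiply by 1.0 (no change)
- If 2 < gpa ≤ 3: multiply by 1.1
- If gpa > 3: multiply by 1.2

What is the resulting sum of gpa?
33.6

Step 1: Tier 1 (gpa ≤ 2): 0 records, sum = 0 × 1.0 = 0.0
Step 2: Tier 2 (2 < gpa ≤ 3): 4 records, sum = 8.55 × 1.1 = 9.41
Step 3: Tier 3 (gpa > 3): 6 records, sum = 20.16 × 1.2 = 24.19
Step 4: Final sum = 0.0 + 9.41 + 24.19 = 33.6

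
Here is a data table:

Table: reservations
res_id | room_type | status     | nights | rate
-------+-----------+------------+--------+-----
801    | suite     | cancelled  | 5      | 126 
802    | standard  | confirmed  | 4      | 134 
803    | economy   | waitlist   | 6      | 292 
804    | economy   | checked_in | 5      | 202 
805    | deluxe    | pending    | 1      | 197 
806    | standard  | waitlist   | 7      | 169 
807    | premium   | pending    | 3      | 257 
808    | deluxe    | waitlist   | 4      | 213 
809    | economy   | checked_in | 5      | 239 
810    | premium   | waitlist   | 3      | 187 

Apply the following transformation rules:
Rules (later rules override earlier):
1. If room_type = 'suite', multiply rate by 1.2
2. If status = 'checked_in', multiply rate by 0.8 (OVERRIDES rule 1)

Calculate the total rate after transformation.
1953.0

Step 1: Rule 2 takes priority for records with status = 'checked_in'
  - 2 records: 441 × 0.8 = 352.8
Step 2: Rule 1 applies to remaining records with room_type = 'suite'
  - 1 records: 126 × 1.2 = 151.2
Step 3: Other records unchanged: 1449
Step 4: Final sum = 352.8 + 151.2 + 1449 = 1953.0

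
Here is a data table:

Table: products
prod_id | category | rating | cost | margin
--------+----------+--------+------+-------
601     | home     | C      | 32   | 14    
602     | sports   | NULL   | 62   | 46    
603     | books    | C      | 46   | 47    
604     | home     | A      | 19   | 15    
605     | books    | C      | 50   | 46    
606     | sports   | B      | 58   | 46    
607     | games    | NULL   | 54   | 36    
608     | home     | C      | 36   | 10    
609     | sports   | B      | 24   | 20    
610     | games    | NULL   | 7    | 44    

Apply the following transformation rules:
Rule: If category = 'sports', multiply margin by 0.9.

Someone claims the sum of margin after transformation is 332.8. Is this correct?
No, the correct result is 312.8.

Step 1: Calculate the correct sum after transformation
Step 2: Apply multiplier 0.9 to records where category = 'sports'
Step 3: Correct result = 312.8
Step 4: Claimed result = 332.8
Step 5: 312.8 ≠ 332.8
Conclusion: The claimed result is incorrect. The correct answer is 312.8.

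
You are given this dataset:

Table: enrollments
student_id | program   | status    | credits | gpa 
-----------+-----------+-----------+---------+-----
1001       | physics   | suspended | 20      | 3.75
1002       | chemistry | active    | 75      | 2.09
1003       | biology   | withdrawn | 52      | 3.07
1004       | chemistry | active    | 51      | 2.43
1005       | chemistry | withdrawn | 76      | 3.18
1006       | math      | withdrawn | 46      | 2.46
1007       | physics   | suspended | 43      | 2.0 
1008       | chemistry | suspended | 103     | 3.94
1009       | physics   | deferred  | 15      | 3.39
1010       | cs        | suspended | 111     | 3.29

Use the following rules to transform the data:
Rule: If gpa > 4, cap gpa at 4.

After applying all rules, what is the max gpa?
3.94

Step 1: Original maximum gpa = 3.94
Step 2: Check cap of 4 against maximum
Step 3: No records exceed the cap (max 3.94 <= cap 4), so no capping applies
Step 4: Maximum after transformation = 3.94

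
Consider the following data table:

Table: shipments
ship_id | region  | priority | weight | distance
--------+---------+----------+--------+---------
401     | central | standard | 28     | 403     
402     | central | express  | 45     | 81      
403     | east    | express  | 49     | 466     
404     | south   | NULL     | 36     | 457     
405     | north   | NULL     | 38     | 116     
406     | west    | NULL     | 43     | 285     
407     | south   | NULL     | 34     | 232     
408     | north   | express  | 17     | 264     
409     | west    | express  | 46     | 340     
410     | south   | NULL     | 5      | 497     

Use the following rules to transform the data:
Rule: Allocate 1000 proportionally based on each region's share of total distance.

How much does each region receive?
central: 154.09, east: 148.36, north: 120.98, south: 377.59, west: 198.98

Step 1: Calculate total distance = 3141
Step 2: Calculate each region's proportion:
  central: 484/3141 = 15.41% → 154.09
  east: 466/3141 = 14.84% → 148.36
  north: 380/3141 = 12.10% → 120.98
  south: 1186/3141 = 37.76% → 377.59
  west: 625/3141 = 19.90% → 198.98
Step 3: Verify: sum of allocations ≈ 1000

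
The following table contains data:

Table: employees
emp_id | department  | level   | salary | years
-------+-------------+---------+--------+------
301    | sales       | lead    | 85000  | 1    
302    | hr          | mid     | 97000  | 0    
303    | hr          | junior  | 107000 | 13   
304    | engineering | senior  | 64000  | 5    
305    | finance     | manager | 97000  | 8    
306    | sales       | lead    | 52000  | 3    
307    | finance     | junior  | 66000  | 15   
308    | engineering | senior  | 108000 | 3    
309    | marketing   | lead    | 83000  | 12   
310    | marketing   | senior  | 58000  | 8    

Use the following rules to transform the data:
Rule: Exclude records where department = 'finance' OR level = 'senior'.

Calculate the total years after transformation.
29

Step 1: Find records where department = 'finance' OR level = 'senior'
Step 2: 5 records match, summing to 39
Step 3: Original sum: 68
Step 4: Remaining sum = 68 - 39 = 29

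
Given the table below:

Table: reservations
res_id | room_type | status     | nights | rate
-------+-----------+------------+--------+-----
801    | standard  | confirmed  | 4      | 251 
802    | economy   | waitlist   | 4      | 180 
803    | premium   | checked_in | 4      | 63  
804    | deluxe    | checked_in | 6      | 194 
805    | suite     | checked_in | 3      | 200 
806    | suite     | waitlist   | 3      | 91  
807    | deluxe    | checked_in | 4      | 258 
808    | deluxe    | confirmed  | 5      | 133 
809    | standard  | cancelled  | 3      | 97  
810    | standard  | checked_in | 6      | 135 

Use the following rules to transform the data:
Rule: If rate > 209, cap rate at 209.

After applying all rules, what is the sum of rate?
1511

Step 1: 2 records have rate > 209
Step 2: These records originally summed to 509
Step 3: After capping: 2 × 209 = 418
Step 4: Unaffected records sum: 1093
Step 5: Final sum = 418 + 1093 = 1511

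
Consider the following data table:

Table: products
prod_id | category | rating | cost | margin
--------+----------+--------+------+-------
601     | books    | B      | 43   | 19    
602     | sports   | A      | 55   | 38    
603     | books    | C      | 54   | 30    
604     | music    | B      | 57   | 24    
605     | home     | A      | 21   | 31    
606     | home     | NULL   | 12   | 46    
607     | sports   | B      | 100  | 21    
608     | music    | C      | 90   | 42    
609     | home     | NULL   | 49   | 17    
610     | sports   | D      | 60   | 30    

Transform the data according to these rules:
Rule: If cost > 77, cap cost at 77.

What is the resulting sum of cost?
505

Step 1: 2 records have cost > 77
Step 2: These records originally summed to 190
Step 3: After capping: 2 × 77 = 154
Step 4: Unaffected records sum: 351
Step 5: Final sum = 154 + 351 = 505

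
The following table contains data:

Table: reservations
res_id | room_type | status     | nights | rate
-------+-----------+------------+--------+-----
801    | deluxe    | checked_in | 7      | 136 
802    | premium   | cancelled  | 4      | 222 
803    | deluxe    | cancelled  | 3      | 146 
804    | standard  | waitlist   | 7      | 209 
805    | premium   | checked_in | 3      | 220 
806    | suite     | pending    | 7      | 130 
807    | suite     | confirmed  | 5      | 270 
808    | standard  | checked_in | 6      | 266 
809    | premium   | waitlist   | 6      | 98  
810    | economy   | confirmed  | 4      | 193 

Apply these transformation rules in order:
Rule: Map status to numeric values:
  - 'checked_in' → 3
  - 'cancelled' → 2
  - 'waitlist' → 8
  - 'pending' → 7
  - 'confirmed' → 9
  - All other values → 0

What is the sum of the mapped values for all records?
54

Step 1: Apply mapping to each record
Step 2: Count by status:
  'checked_in': 3 records × 3 = 9
  'cancelled': 2 records × 2 = 4
  'waitlist': 2 records × 8 = 16
  'pending': 1 records × 7 = 7
  'confirmed': 2 records × 9 = 18
Step 3: Sum all mapped values = 54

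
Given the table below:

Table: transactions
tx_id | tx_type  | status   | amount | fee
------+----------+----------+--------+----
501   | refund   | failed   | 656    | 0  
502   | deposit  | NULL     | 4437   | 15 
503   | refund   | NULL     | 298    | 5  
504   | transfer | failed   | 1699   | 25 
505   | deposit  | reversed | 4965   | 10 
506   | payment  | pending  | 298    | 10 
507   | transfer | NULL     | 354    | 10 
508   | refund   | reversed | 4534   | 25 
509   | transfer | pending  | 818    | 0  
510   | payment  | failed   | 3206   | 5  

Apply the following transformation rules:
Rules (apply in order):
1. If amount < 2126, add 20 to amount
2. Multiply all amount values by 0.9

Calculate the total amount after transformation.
19246.5

Step 1: Apply Rule 1 - Add 20 to records with amount < 2126
  - 6 records affected: 4123 + (6 × 20) = 4243
  - Unaffected records: 17142
  - Sum after Rule 1: 21385
Step 2: Apply Rule 2 - Multiply all by 0.9
  - 21385 × 0.9 = 19246.5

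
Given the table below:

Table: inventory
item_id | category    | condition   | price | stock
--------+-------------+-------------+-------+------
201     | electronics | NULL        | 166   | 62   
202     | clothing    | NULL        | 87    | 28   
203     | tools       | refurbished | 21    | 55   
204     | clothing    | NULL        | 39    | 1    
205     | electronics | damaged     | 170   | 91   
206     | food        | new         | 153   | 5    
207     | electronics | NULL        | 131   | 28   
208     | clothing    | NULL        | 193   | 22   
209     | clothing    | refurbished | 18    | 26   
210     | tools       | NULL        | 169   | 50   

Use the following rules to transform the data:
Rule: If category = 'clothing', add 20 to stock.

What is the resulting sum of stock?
448

Step 1: Count records where category = 'clothing': 4
Step 2: Total bonus added: 4 × 20 = 80
Step 3: Original sum of stock: 368
Step 4: Final sum = 368 + 80 = 448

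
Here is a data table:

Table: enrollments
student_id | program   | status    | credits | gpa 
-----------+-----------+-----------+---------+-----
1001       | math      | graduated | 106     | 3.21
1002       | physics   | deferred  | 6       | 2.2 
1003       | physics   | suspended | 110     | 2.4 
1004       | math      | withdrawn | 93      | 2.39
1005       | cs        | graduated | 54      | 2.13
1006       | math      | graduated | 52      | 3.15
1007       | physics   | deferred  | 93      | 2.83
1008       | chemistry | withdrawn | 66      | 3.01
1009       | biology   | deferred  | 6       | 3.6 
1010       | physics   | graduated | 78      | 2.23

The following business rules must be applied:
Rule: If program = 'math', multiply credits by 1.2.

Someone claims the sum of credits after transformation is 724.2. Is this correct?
No, the correct result is 714.2.

Step 1: Calculate the correct sum after transformation
Step 2: Apply multiplier 1.2 to records where program = 'math'
Step 3: Correct result = 714.2
Step 4: Claimed result = 724.2
Step 5: 714.2 ≠ 724.2
Conclusion: The claimed result is incorrect. The correct answer is 714.2.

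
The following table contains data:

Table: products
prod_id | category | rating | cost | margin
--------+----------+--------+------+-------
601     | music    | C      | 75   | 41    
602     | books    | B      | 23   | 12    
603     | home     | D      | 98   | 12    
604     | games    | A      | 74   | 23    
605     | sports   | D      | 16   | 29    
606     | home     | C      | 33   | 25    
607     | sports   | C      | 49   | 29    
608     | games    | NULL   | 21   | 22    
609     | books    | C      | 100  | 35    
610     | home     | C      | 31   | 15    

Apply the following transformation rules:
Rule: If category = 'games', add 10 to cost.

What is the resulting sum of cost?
540

Step 1: Count records where category = 'games': 2
Step 2: Total bonus added: 2 × 10 = 20
Step 3: Original sum of cost: 520
Step 4: Final sum = 520 + 20 = 540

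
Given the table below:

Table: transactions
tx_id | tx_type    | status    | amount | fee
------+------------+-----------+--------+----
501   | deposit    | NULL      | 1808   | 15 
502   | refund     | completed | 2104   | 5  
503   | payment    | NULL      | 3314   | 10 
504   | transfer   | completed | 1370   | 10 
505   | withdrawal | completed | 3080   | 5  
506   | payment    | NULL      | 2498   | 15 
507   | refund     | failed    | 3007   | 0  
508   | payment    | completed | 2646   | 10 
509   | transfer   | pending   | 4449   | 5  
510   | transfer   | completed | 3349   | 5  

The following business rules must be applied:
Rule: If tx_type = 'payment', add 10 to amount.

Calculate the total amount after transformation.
27655

Step 1: Count records where tx_type = 'payment': 3
Step 2: Total bonus added: 3 × 10 = 30
Step 3: Original sum of amount: 27625
Step 4: Final sum = 27625 + 30 = 27655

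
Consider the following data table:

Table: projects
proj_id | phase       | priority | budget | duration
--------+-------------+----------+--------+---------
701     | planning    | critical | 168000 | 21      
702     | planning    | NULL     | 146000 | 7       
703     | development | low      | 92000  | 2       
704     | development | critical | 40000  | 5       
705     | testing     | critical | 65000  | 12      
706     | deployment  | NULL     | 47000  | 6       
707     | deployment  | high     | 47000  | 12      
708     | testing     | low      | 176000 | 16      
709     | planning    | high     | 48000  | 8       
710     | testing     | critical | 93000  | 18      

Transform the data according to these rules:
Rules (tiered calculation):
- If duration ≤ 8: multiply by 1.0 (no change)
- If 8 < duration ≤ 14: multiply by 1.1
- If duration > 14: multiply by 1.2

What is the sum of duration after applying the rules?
120.4

Step 1: Tier 1 (duration ≤ 8): 5 records, sum = 28 × 1.0 = 28.0
Step 2: Tier 2 (8 < duration ≤ 14): 2 records, sum = 24 × 1.1 = 26.4
Step 3: Tier 3 (duration > 14): 3 records, sum = 55 × 1.2 = 66.0
Step 4: Final sum = 28.0 + 26.4 + 66.0 = 120.4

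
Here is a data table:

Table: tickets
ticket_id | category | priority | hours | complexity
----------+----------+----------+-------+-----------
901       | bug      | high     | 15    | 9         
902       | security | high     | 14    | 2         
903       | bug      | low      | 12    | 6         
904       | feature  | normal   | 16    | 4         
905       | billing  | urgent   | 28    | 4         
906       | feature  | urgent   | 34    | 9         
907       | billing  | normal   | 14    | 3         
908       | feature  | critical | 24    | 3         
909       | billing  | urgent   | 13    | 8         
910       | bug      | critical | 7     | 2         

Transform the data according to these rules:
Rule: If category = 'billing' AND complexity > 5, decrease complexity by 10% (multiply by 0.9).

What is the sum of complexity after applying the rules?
49.2

Step 1: Find records where category = 'billing' AND complexity > 5
Step 2: 1 records match, summing to 8
Step 3: After multiplier: 8 × 0.9 = 7.2
Step 4: Unaffected records sum: 42
Step 5: Final sum = 7.2 + 42 = 49.2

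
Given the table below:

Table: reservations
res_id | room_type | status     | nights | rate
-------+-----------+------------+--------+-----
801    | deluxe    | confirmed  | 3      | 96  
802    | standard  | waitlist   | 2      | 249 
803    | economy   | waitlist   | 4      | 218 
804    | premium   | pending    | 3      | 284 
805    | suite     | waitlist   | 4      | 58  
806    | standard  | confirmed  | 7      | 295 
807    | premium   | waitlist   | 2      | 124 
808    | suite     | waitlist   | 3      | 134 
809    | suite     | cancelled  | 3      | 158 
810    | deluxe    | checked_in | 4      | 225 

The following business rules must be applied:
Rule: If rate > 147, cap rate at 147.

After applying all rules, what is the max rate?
147

Step 1: Original maximum rate = 295
Step 2: Apply cap at 147
Step 3: 6 records had rate > 147 and were capped
Step 4: Maximum after transformation = 147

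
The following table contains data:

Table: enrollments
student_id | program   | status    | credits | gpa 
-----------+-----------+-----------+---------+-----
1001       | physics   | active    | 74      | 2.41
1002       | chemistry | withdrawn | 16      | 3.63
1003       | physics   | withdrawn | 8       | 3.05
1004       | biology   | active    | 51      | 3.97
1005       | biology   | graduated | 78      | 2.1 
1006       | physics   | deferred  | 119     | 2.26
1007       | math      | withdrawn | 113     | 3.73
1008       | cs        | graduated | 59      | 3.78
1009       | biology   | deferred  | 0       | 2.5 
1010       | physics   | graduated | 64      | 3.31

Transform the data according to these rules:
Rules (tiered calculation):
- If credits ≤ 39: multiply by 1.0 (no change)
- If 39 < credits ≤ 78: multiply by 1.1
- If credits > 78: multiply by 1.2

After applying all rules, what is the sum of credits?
661.0

Step 1: Tier 1 (credits ≤ 39): 3 records, sum = 24 × 1.0 = 24.0
Step 2: Tier 2 (39 < credits ≤ 78): 5 records, sum = 326 × 1.1 = 358.6
Step 3: Tier 3 (credits > 78): 2 records, sum = 232 × 1.2 = 278.4
Step 4: Final sum = 24.0 + 358.6 + 278.4 = 661.0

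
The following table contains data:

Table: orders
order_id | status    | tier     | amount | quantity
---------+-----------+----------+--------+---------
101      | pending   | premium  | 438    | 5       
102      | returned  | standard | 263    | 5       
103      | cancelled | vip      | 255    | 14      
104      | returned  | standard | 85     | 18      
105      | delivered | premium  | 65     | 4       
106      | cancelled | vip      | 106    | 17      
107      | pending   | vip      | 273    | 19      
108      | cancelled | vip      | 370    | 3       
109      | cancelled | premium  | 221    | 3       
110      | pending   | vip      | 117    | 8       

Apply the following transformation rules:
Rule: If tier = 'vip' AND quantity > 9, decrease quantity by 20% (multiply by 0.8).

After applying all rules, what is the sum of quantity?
86.0

Step 1: Find records where tier = 'vip' AND quantity > 9
Step 2: 3 records match, summing to 50
Step 3: After multiplier: 50 × 0.8 = 40.0
Step 4: Unaffected records sum: 46
Step 5: Final sum = 40.0 + 46 = 86.0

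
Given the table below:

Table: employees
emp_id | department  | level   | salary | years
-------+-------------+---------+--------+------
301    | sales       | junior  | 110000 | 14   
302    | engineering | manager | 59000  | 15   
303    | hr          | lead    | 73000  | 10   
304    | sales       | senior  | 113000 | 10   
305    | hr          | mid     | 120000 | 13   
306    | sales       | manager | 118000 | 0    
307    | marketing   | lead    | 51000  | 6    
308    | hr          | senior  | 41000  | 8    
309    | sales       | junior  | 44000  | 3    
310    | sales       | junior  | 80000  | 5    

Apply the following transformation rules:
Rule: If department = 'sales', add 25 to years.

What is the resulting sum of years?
209

Step 1: Count records where department = 'sales': 5
Step 2: Total bonus added: 5 × 25 = 125
Step 3: Original sum of years: 84
Step 4: Final sum = 84 + 125 = 209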